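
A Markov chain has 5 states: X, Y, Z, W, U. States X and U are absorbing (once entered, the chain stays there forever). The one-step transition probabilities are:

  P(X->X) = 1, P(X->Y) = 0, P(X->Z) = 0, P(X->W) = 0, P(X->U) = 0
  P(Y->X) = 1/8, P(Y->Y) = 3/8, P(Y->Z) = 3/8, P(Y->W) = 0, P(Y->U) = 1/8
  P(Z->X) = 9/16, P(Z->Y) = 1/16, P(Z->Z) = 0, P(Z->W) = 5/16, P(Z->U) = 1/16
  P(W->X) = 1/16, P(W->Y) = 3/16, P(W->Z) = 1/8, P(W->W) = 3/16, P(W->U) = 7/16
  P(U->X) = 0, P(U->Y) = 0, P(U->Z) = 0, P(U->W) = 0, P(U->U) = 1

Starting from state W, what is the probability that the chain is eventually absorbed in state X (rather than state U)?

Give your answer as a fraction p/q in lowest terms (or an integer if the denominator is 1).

Answer: 149/453

Derivation:
Let a_i = P(absorbed in X | start in state i).
Boundary conditions: a_X = 1, a_U = 0.
For each transient state i, a_i = sum_j P(i->j) * a_j:
  a_Y = 1/8*a_X + 3/8*a_Y + 3/8*a_Z + 0*a_W + 1/8*a_U
  a_Z = 9/16*a_X + 1/16*a_Y + 0*a_Z + 5/16*a_W + 1/16*a_U
  a_W = 1/16*a_X + 3/16*a_Y + 1/8*a_Z + 3/16*a_W + 7/16*a_U

Substituting a_X = 1 and a_U = 0, rearrange to (I - Q) a = r where r[i] = P(i -> X):
  [5/8, -3/8, 0] . (a_Y, a_Z, a_W) = 1/8
  [-1/16, 1, -5/16] . (a_Y, a_Z, a_W) = 9/16
  [-3/16, -1/8, 13/16] . (a_Y, a_Z, a_W) = 1/16

Solving yields:
  a_Y = 94/151
  a_Z = 319/453
  a_W = 149/453

Starting state is W, so the absorption probability is a_W = 149/453.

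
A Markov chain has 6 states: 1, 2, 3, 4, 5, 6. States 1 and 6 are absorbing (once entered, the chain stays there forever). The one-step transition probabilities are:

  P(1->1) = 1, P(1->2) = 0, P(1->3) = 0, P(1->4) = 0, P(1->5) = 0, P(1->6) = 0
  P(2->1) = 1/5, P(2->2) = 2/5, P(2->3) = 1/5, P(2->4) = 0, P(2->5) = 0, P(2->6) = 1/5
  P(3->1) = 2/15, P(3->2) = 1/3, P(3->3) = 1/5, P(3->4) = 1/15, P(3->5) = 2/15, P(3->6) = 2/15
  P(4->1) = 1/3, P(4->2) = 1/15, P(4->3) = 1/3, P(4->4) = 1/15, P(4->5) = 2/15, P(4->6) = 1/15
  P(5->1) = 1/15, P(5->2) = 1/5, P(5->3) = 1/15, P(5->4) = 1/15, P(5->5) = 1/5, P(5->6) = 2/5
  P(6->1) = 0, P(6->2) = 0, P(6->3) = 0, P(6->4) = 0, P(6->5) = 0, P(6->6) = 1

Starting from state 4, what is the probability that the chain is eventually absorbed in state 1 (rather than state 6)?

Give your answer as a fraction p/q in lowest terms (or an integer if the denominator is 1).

Let a_i = P(absorbed in 1 | start in state i).
Boundary conditions: a_1 = 1, a_6 = 0.
For each transient state i, a_i = sum_j P(i->j) * a_j:
  a_2 = 1/5*a_1 + 2/5*a_2 + 1/5*a_3 + 0*a_4 + 0*a_5 + 1/5*a_6
  a_3 = 2/15*a_1 + 1/3*a_2 + 1/5*a_3 + 1/15*a_4 + 2/15*a_5 + 2/15*a_6
  a_4 = 1/3*a_1 + 1/15*a_2 + 1/3*a_3 + 1/15*a_4 + 2/15*a_5 + 1/15*a_6
  a_5 = 1/15*a_1 + 1/5*a_2 + 1/15*a_3 + 1/15*a_4 + 1/5*a_5 + 2/5*a_6

Substituting a_1 = 1 and a_6 = 0, rearrange to (I - Q) a = r where r[i] = P(i -> 1):
  [3/5, -1/5, 0, 0] . (a_2, a_3, a_4, a_5) = 1/5
  [-1/3, 4/5, -1/15, -2/15] . (a_2, a_3, a_4, a_5) = 2/15
  [-1/15, -1/3, 14/15, -2/15] . (a_2, a_3, a_4, a_5) = 1/3
  [-1/5, -1/15, -1/15, 4/5] . (a_2, a_3, a_4, a_5) = 1/15

Solving yields:
  a_2 = 1162/2371
  a_3 = 1115/2371
  a_4 = 1428/2371
  a_5 = 700/2371

Starting state is 4, so the absorption probability is a_4 = 1428/2371.

Answer: 1428/2371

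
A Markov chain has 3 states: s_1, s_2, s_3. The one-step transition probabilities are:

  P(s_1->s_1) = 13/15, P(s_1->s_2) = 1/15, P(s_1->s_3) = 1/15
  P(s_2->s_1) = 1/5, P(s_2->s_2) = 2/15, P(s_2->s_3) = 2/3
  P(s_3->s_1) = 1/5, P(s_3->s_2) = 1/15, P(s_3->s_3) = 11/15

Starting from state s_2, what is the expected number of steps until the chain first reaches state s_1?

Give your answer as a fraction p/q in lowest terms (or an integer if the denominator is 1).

Let h_i = expected steps to first reach s_1 from state i.
Boundary: h_s_1 = 0.
First-step equations for the other states:
  h_s_2 = 1 + 1/5*h_s_1 + 2/15*h_s_2 + 2/3*h_s_3
  h_s_3 = 1 + 1/5*h_s_1 + 1/15*h_s_2 + 11/15*h_s_3

Substituting h_s_1 = 0 and rearranging gives the linear system (I - Q) h = 1:
  [13/15, -2/3] . (h_s_2, h_s_3) = 1
  [-1/15, 4/15] . (h_s_2, h_s_3) = 1

Solving yields:
  h_s_2 = 5
  h_s_3 = 5

Starting state is s_2, so the expected hitting time is h_s_2 = 5.

Answer: 5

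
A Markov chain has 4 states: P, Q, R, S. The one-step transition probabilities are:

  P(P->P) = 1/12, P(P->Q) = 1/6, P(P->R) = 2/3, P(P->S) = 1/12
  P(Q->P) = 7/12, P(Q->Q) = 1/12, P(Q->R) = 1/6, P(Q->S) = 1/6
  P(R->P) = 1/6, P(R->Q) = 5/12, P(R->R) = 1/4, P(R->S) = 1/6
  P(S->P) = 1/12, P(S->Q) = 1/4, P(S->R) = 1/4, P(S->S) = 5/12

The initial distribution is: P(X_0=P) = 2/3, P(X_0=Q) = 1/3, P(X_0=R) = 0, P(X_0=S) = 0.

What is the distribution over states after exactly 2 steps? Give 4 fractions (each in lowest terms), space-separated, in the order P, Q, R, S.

Answer: 7/36 125/432 37/108 25/144

Derivation:
Propagating the distribution step by step (d_{t+1} = d_t * P):
d_0 = (P=2/3, Q=1/3, R=0, S=0)
  d_1[P] = 2/3*1/12 + 1/3*7/12 + 0*1/6 + 0*1/12 = 1/4
  d_1[Q] = 2/3*1/6 + 1/3*1/12 + 0*5/12 + 0*1/4 = 5/36
  d_1[R] = 2/3*2/3 + 1/3*1/6 + 0*1/4 + 0*1/4 = 1/2
  d_1[S] = 2/3*1/12 + 1/3*1/6 + 0*1/6 + 0*5/12 = 1/9
d_1 = (P=1/4, Q=5/36, R=1/2, S=1/9)
  d_2[P] = 1/4*1/12 + 5/36*7/12 + 1/2*1/6 + 1/9*1/12 = 7/36
  d_2[Q] = 1/4*1/6 + 5/36*1/12 + 1/2*5/12 + 1/9*1/4 = 125/432
  d_2[R] = 1/4*2/3 + 5/36*1/6 + 1/2*1/4 + 1/9*1/4 = 37/108
  d_2[S] = 1/4*1/12 + 5/36*1/6 + 1/2*1/6 + 1/9*5/12 = 25/144
d_2 = (P=7/36, Q=125/432, R=37/108, S=25/144)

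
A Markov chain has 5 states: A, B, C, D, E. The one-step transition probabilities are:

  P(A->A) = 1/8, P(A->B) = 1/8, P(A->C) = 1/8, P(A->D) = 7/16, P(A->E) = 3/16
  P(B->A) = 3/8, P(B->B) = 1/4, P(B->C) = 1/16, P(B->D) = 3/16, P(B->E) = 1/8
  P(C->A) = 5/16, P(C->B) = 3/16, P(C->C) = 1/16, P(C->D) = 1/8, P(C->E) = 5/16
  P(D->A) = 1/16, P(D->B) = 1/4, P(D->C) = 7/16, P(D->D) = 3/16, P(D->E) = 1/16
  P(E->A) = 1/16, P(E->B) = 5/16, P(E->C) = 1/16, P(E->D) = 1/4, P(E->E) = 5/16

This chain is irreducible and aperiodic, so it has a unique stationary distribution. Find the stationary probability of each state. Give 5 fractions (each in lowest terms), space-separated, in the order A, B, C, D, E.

Answer: 3461/18598 2123/9299 711/4376 8763/37196 13951/74392

Derivation:
The stationary distribution satisfies pi = pi * P, i.e.:
  pi_A = 1/8*pi_A + 3/8*pi_B + 5/16*pi_C + 1/16*pi_D + 1/16*pi_E
  pi_B = 1/8*pi_A + 1/4*pi_B + 3/16*pi_C + 1/4*pi_D + 5/16*pi_E
  pi_C = 1/8*pi_A + 1/16*pi_B + 1/16*pi_C + 7/16*pi_D + 1/16*pi_E
  pi_D = 7/16*pi_A + 3/16*pi_B + 1/8*pi_C + 3/16*pi_D + 1/4*pi_E
  pi_E = 3/16*pi_A + 1/8*pi_B + 5/16*pi_C + 1/16*pi_D + 5/16*pi_E
with normalization: pi_A + pi_B + pi_C + pi_D + pi_E = 1.

Using the first 4 balance equations plus normalization, the linear system A*pi = b is:
  [-7/8, 3/8, 5/16, 1/16, 1/16] . pi = 0
  [1/8, -3/4, 3/16, 1/4, 5/16] . pi = 0
  [1/8, 1/16, -15/16, 7/16, 1/16] . pi = 0
  [7/16, 3/16, 1/8, -13/16, 1/4] . pi = 0
  [1, 1, 1, 1, 1] . pi = 1

Solving yields:
  pi_A = 3461/18598
  pi_B = 2123/9299
  pi_C = 711/4376
  pi_D = 8763/37196
  pi_E = 13951/74392

Verification (pi * P):
  3461/18598*1/8 + 2123/9299*3/8 + 711/4376*5/16 + 8763/37196*1/16 + 13951/74392*1/16 = 3461/18598 = pi_A  (ok)
  3461/18598*1/8 + 2123/9299*1/4 + 711/4376*3/16 + 8763/37196*1/4 + 13951/74392*5/16 = 2123/9299 = pi_B  (ok)
  3461/18598*1/8 + 2123/9299*1/16 + 711/4376*1/16 + 8763/37196*7/16 + 13951/74392*1/16 = 711/4376 = pi_C  (ok)
  3461/18598*7/16 + 2123/9299*3/16 + 711/4376*1/8 + 8763/37196*3/16 + 13951/74392*1/4 = 8763/37196 = pi_D  (ok)
  3461/18598*3/16 + 2123/9299*1/8 + 711/4376*5/16 + 8763/37196*1/16 + 13951/74392*5/16 = 13951/74392 = pi_E  (ok)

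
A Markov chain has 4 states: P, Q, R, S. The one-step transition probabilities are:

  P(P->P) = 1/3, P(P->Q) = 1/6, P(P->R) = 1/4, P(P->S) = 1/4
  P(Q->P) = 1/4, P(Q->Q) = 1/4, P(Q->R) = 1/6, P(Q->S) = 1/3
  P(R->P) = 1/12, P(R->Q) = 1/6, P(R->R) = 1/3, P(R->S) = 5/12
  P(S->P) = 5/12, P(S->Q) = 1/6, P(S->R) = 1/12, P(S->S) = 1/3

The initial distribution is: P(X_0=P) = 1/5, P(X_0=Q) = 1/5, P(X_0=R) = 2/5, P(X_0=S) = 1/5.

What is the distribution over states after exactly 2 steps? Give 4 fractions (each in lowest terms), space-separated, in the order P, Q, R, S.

Propagating the distribution step by step (d_{t+1} = d_t * P):
d_0 = (P=1/5, Q=1/5, R=2/5, S=1/5)
  d_1[P] = 1/5*1/3 + 1/5*1/4 + 2/5*1/12 + 1/5*5/12 = 7/30
  d_1[Q] = 1/5*1/6 + 1/5*1/4 + 2/5*1/6 + 1/5*1/6 = 11/60
  d_1[R] = 1/5*1/4 + 1/5*1/6 + 2/5*1/3 + 1/5*1/12 = 7/30
  d_1[S] = 1/5*1/4 + 1/5*1/3 + 2/5*5/12 + 1/5*1/3 = 7/20
d_1 = (P=7/30, Q=11/60, R=7/30, S=7/20)
  d_2[P] = 7/30*1/3 + 11/60*1/4 + 7/30*1/12 + 7/20*5/12 = 13/45
  d_2[Q] = 7/30*1/6 + 11/60*1/4 + 7/30*1/6 + 7/20*1/6 = 131/720
  d_2[R] = 7/30*1/4 + 11/60*1/6 + 7/30*1/3 + 7/20*1/12 = 47/240
  d_2[S] = 7/30*1/4 + 11/60*1/3 + 7/30*5/12 + 7/20*1/3 = 1/3
d_2 = (P=13/45, Q=131/720, R=47/240, S=1/3)

Answer: 13/45 131/720 47/240 1/3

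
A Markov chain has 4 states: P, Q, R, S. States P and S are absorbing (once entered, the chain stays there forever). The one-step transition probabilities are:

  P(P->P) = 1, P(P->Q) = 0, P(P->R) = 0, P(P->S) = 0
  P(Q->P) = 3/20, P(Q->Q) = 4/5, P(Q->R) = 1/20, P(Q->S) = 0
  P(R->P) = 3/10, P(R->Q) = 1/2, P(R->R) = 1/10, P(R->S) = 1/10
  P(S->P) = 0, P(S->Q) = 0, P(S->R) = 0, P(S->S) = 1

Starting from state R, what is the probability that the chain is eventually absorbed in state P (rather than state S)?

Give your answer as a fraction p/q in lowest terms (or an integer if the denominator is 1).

Let a_i = P(absorbed in P | start in state i).
Boundary conditions: a_P = 1, a_S = 0.
For each transient state i, a_i = sum_j P(i->j) * a_j:
  a_Q = 3/20*a_P + 4/5*a_Q + 1/20*a_R + 0*a_S
  a_R = 3/10*a_P + 1/2*a_Q + 1/10*a_R + 1/10*a_S

Substituting a_P = 1 and a_S = 0, rearrange to (I - Q) a = r where r[i] = P(i -> P):
  [1/5, -1/20] . (a_Q, a_R) = 3/20
  [-1/2, 9/10] . (a_Q, a_R) = 3/10

Solving yields:
  a_Q = 30/31
  a_R = 27/31

Starting state is R, so the absorption probability is a_R = 27/31.

Answer: 27/31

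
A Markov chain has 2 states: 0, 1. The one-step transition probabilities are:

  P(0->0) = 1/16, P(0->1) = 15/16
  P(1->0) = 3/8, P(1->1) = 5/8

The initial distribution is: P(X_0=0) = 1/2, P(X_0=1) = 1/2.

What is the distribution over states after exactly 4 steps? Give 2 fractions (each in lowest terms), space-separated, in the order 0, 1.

Propagating the distribution step by step (d_{t+1} = d_t * P):
d_0 = (0=1/2, 1=1/2)
  d_1[0] = 1/2*1/16 + 1/2*3/8 = 7/32
  d_1[1] = 1/2*15/16 + 1/2*5/8 = 25/32
d_1 = (0=7/32, 1=25/32)
  d_2[0] = 7/32*1/16 + 25/32*3/8 = 157/512
  d_2[1] = 7/32*15/16 + 25/32*5/8 = 355/512
d_2 = (0=157/512, 1=355/512)
  d_3[0] = 157/512*1/16 + 355/512*3/8 = 2287/8192
  d_3[1] = 157/512*15/16 + 355/512*5/8 = 5905/8192
d_3 = (0=2287/8192, 1=5905/8192)
  d_4[0] = 2287/8192*1/16 + 5905/8192*3/8 = 37717/131072
  d_4[1] = 2287/8192*15/16 + 5905/8192*5/8 = 93355/131072
d_4 = (0=37717/131072, 1=93355/131072)

Answer: 37717/131072 93355/131072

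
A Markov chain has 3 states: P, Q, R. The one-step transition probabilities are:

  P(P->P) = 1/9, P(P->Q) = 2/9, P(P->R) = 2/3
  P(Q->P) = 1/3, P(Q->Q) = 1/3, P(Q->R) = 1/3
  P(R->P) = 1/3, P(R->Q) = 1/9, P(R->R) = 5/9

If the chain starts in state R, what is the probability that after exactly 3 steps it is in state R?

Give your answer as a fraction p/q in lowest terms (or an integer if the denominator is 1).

Computing P^3 by repeated multiplication:
P^1 =
  P: [1/9, 2/9, 2/3]
  Q: [1/3, 1/3, 1/3]
  R: [1/3, 1/9, 5/9]
P^2 =
  P: [25/81, 14/81, 14/27]
  Q: [7/27, 2/9, 14/27]
  R: [7/27, 14/81, 46/81]
P^3 =
  P: [193/729, 134/729, 134/243]
  Q: [67/243, 46/243, 130/243]
  R: [67/243, 130/729, 398/729]

(P^3)[R -> R] = 398/729

Answer: 398/729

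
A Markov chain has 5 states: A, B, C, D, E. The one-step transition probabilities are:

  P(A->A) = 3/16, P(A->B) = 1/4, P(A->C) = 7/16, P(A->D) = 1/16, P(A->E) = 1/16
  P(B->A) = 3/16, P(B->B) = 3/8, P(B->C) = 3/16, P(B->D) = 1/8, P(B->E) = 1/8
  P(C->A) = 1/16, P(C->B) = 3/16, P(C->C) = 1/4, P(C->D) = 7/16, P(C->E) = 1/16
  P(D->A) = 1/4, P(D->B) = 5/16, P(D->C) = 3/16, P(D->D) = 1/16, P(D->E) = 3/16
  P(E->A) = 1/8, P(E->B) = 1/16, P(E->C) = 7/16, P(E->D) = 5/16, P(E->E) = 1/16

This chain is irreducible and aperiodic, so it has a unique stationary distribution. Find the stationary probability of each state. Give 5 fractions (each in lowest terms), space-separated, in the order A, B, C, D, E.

Answer: 1140/7123 1843/7123 1927/7123 1469/7123 744/7123

Derivation:
The stationary distribution satisfies pi = pi * P, i.e.:
  pi_A = 3/16*pi_A + 3/16*pi_B + 1/16*pi_C + 1/4*pi_D + 1/8*pi_E
  pi_B = 1/4*pi_A + 3/8*pi_B + 3/16*pi_C + 5/16*pi_D + 1/16*pi_E
  pi_C = 7/16*pi_A + 3/16*pi_B + 1/4*pi_C + 3/16*pi_D + 7/16*pi_E
  pi_D = 1/16*pi_A + 1/8*pi_B + 7/16*pi_C + 1/16*pi_D + 5/16*pi_E
  pi_E = 1/16*pi_A + 1/8*pi_B + 1/16*pi_C + 3/16*pi_D + 1/16*pi_E
with normalization: pi_A + pi_B + pi_C + pi_D + pi_E = 1.

Using the first 4 balance equations plus normalization, the linear system A*pi = b is:
  [-13/16, 3/16, 1/16, 1/4, 1/8] . pi = 0
  [1/4, -5/8, 3/16, 5/16, 1/16] . pi = 0
  [7/16, 3/16, -3/4, 3/16, 7/16] . pi = 0
  [1/16, 1/8, 7/16, -15/16, 5/16] . pi = 0
  [1, 1, 1, 1, 1] . pi = 1

Solving yields:
  pi_A = 1140/7123
  pi_B = 1843/7123
  pi_C = 1927/7123
  pi_D = 1469/7123
  pi_E = 744/7123

Verification (pi * P):
  1140/7123*3/16 + 1843/7123*3/16 + 1927/7123*1/16 + 1469/7123*1/4 + 744/7123*1/8 = 1140/7123 = pi_A  (ok)
  1140/7123*1/4 + 1843/7123*3/8 + 1927/7123*3/16 + 1469/7123*5/16 + 744/7123*1/16 = 1843/7123 = pi_B  (ok)
  1140/7123*7/16 + 1843/7123*3/16 + 1927/7123*1/4 + 1469/7123*3/16 + 744/7123*7/16 = 1927/7123 = pi_C  (ok)
  1140/7123*1/16 + 1843/7123*1/8 + 1927/7123*7/16 + 1469/7123*1/16 + 744/7123*5/16 = 1469/7123 = pi_D  (ok)
  1140/7123*1/16 + 1843/7123*1/8 + 1927/7123*1/16 + 1469/7123*3/16 + 744/7123*1/16 = 744/7123 = pi_E  (ok)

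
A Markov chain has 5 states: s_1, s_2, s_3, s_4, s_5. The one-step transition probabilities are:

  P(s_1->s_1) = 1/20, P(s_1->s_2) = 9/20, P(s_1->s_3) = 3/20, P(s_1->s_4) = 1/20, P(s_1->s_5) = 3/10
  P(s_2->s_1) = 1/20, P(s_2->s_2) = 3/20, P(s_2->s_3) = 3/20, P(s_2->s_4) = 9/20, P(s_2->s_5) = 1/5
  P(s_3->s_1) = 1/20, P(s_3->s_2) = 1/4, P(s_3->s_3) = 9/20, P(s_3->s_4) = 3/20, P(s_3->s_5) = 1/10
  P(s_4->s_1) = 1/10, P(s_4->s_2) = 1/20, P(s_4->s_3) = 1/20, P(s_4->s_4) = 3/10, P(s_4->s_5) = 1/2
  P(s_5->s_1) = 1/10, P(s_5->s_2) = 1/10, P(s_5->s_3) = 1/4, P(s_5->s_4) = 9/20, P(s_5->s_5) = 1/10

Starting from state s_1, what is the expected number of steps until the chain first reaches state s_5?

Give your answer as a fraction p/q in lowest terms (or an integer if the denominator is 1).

Answer: 10660/3021

Derivation:
Let h_i = expected steps to first reach s_5 from state i.
Boundary: h_s_5 = 0.
First-step equations for the other states:
  h_s_1 = 1 + 1/20*h_s_1 + 9/20*h_s_2 + 3/20*h_s_3 + 1/20*h_s_4 + 3/10*h_s_5
  h_s_2 = 1 + 1/20*h_s_1 + 3/20*h_s_2 + 3/20*h_s_3 + 9/20*h_s_4 + 1/5*h_s_5
  h_s_3 = 1 + 1/20*h_s_1 + 1/4*h_s_2 + 9/20*h_s_3 + 3/20*h_s_4 + 1/10*h_s_5
  h_s_4 = 1 + 1/10*h_s_1 + 1/20*h_s_2 + 1/20*h_s_3 + 3/10*h_s_4 + 1/2*h_s_5

Substituting h_s_5 = 0 and rearranging gives the linear system (I - Q) h = 1:
  [19/20, -9/20, -3/20, -1/20] . (h_s_1, h_s_2, h_s_3, h_s_4) = 1
  [-1/20, 17/20, -3/20, -9/20] . (h_s_1, h_s_2, h_s_3, h_s_4) = 1
  [-1/20, -1/4, 11/20, -3/20] . (h_s_1, h_s_2, h_s_3, h_s_4) = 1
  [-1/10, -1/20, -1/20, 7/10] . (h_s_1, h_s_2, h_s_3, h_s_4) = 1

Solving yields:
  h_s_1 = 10660/3021
  h_s_2 = 10520/3021
  h_s_3 = 700/159
  h_s_4 = 7540/3021

Starting state is s_1, so the expected hitting time is h_s_1 = 10660/3021.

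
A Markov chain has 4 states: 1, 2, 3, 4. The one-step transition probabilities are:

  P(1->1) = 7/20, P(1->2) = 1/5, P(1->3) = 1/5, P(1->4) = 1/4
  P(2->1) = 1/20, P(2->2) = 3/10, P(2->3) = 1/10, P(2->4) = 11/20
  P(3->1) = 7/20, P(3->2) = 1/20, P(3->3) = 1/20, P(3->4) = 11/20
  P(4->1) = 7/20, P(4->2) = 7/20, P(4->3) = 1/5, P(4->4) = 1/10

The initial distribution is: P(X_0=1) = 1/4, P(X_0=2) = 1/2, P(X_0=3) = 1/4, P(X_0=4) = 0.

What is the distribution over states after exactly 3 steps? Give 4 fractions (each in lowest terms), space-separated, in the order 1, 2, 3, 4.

Answer: 4277/16000 7831/32000 4741/32000 5437/16000

Derivation:
Propagating the distribution step by step (d_{t+1} = d_t * P):
d_0 = (1=1/4, 2=1/2, 3=1/4, 4=0)
  d_1[1] = 1/4*7/20 + 1/2*1/20 + 1/4*7/20 + 0*7/20 = 1/5
  d_1[2] = 1/4*1/5 + 1/2*3/10 + 1/4*1/20 + 0*7/20 = 17/80
  d_1[3] = 1/4*1/5 + 1/2*1/10 + 1/4*1/20 + 0*1/5 = 9/80
  d_1[4] = 1/4*1/4 + 1/2*11/20 + 1/4*11/20 + 0*1/10 = 19/40
d_1 = (1=1/5, 2=17/80, 3=9/80, 4=19/40)
  d_2[1] = 1/5*7/20 + 17/80*1/20 + 9/80*7/20 + 19/40*7/20 = 229/800
  d_2[2] = 1/5*1/5 + 17/80*3/10 + 9/80*1/20 + 19/40*7/20 = 441/1600
  d_2[3] = 1/5*1/5 + 17/80*1/10 + 9/80*1/20 + 19/40*1/5 = 259/1600
  d_2[4] = 1/5*1/4 + 17/80*11/20 + 9/80*11/20 + 19/40*1/10 = 221/800
d_2 = (1=229/800, 2=441/1600, 3=259/1600, 4=221/800)
  d_3[1] = 229/800*7/20 + 441/1600*1/20 + 259/1600*7/20 + 221/800*7/20 = 4277/16000
  d_3[2] = 229/800*1/5 + 441/1600*3/10 + 259/1600*1/20 + 221/800*7/20 = 7831/32000
  d_3[3] = 229/800*1/5 + 441/1600*1/10 + 259/1600*1/20 + 221/800*1/5 = 4741/32000
  d_3[4] = 229/800*1/4 + 441/1600*11/20 + 259/1600*11/20 + 221/800*1/10 = 5437/16000
d_3 = (1=4277/16000, 2=7831/32000, 3=4741/32000, 4=5437/16000)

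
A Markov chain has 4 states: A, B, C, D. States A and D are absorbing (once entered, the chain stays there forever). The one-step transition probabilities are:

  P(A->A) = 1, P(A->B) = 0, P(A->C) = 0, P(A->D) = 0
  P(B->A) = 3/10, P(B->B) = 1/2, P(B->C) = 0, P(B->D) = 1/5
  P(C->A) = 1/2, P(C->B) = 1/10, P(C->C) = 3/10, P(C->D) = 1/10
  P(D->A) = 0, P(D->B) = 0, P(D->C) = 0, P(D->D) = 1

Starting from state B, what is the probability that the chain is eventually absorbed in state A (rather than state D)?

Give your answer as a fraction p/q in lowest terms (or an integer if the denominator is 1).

Answer: 3/5

Derivation:
Let a_i = P(absorbed in A | start in state i).
Boundary conditions: a_A = 1, a_D = 0.
For each transient state i, a_i = sum_j P(i->j) * a_j:
  a_B = 3/10*a_A + 1/2*a_B + 0*a_C + 1/5*a_D
  a_C = 1/2*a_A + 1/10*a_B + 3/10*a_C + 1/10*a_D

Substituting a_A = 1 and a_D = 0, rearrange to (I - Q) a = r where r[i] = P(i -> A):
  [1/2, 0] . (a_B, a_C) = 3/10
  [-1/10, 7/10] . (a_B, a_C) = 1/2

Solving yields:
  a_B = 3/5
  a_C = 4/5

Starting state is B, so the absorption probability is a_B = 3/5.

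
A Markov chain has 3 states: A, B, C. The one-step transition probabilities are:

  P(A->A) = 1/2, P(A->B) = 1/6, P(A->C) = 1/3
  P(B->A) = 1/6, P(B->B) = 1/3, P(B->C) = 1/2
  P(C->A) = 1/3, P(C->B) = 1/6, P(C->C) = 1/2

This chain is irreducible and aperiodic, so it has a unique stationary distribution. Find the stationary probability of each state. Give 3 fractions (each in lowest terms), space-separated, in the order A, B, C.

The stationary distribution satisfies pi = pi * P, i.e.:
  pi_A = 1/2*pi_A + 1/6*pi_B + 1/3*pi_C
  pi_B = 1/6*pi_A + 1/3*pi_B + 1/6*pi_C
  pi_C = 1/3*pi_A + 1/2*pi_B + 1/2*pi_C
with normalization: pi_A + pi_B + pi_C = 1.

Using the first 2 balance equations plus normalization, the linear system A*pi = b is:
  [-1/2, 1/6, 1/3] . pi = 0
  [1/6, -2/3, 1/6] . pi = 0
  [1, 1, 1] . pi = 1

Solving yields:
  pi_A = 9/25
  pi_B = 1/5
  pi_C = 11/25

Verification (pi * P):
  9/25*1/2 + 1/5*1/6 + 11/25*1/3 = 9/25 = pi_A  (ok)
  9/25*1/6 + 1/5*1/3 + 11/25*1/6 = 1/5 = pi_B  (ok)
  9/25*1/3 + 1/5*1/2 + 11/25*1/2 = 11/25 = pi_C  (ok)

Answer: 9/25 1/5 11/25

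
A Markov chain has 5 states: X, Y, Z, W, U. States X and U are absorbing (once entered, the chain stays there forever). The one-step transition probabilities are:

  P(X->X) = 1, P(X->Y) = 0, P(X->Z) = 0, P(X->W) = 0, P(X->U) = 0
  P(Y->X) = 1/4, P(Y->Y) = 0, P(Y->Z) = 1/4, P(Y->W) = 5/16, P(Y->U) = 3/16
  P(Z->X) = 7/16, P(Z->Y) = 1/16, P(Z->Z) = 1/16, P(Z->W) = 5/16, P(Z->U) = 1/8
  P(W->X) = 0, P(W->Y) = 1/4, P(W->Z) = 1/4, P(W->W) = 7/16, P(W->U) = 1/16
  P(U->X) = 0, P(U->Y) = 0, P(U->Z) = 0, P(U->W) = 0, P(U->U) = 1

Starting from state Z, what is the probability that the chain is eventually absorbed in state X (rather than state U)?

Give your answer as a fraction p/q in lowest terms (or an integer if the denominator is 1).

Let a_i = P(absorbed in X | start in state i).
Boundary conditions: a_X = 1, a_U = 0.
For each transient state i, a_i = sum_j P(i->j) * a_j:
  a_Y = 1/4*a_X + 0*a_Y + 1/4*a_Z + 5/16*a_W + 3/16*a_U
  a_Z = 7/16*a_X + 1/16*a_Y + 1/16*a_Z + 5/16*a_W + 1/8*a_U
  a_W = 0*a_X + 1/4*a_Y + 1/4*a_Z + 7/16*a_W + 1/16*a_U

Substituting a_X = 1 and a_U = 0, rearrange to (I - Q) a = r where r[i] = P(i -> X):
  [1, -1/4, -5/16] . (a_Y, a_Z, a_W) = 1/4
  [-1/16, 15/16, -5/16] . (a_Y, a_Z, a_W) = 7/16
  [-1/4, -1/4, 9/16] . (a_Y, a_Z, a_W) = 0

Solving yields:
  a_Y = 71/117
  a_Z = 82/117
  a_W = 68/117

Starting state is Z, so the absorption probability is a_Z = 82/117.

Answer: 82/117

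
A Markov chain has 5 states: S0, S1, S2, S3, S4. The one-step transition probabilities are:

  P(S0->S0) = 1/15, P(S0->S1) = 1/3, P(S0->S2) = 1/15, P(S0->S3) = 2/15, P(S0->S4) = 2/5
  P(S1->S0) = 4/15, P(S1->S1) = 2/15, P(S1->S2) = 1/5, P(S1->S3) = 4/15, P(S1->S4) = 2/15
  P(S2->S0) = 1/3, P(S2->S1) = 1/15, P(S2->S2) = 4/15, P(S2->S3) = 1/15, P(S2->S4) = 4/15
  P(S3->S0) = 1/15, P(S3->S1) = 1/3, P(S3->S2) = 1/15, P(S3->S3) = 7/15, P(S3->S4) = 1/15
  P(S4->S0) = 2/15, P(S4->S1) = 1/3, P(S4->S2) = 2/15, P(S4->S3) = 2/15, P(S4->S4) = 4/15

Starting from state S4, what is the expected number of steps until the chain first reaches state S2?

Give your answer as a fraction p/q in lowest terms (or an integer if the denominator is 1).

Let h_i = expected steps to first reach S2 from state i.
Boundary: h_S2 = 0.
First-step equations for the other states:
  h_S0 = 1 + 1/15*h_S0 + 1/3*h_S1 + 1/15*h_S2 + 2/15*h_S3 + 2/5*h_S4
  h_S1 = 1 + 4/15*h_S0 + 2/15*h_S1 + 1/5*h_S2 + 4/15*h_S3 + 2/15*h_S4
  h_S3 = 1 + 1/15*h_S0 + 1/3*h_S1 + 1/15*h_S2 + 7/15*h_S3 + 1/15*h_S4
  h_S4 = 1 + 2/15*h_S0 + 1/3*h_S1 + 2/15*h_S2 + 2/15*h_S3 + 4/15*h_S4

Substituting h_S2 = 0 and rearranging gives the linear system (I - Q) h = 1:
  [14/15, -1/3, -2/15, -2/5] . (h_S0, h_S1, h_S3, h_S4) = 1
  [-4/15, 13/15, -4/15, -2/15] . (h_S0, h_S1, h_S3, h_S4) = 1
  [-1/15, -1/3, 8/15, -1/15] . (h_S0, h_S1, h_S3, h_S4) = 1
  [-2/15, -1/3, -2/15, 11/15] . (h_S0, h_S1, h_S3, h_S4) = 1

Solving yields:
  h_S0 = 4590/541
  h_S1 = 4155/541
  h_S3 = 4725/541
  h_S4 = 4320/541

Starting state is S4, so the expected hitting time is h_S4 = 4320/541.

Answer: 4320/541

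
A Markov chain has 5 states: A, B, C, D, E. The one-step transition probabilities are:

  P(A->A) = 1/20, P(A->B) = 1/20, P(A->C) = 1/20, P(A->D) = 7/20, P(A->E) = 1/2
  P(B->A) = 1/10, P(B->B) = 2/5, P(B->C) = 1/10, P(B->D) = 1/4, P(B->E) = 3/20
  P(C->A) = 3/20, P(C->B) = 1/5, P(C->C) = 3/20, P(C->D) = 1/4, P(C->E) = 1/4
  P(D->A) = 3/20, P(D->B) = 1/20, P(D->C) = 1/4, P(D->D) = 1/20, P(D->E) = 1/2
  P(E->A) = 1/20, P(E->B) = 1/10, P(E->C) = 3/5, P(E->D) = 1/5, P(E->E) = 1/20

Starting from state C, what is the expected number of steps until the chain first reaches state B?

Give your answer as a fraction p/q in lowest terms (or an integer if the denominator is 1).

Let h_i = expected steps to first reach B from state i.
Boundary: h_B = 0.
First-step equations for the other states:
  h_A = 1 + 1/20*h_A + 1/20*h_B + 1/20*h_C + 7/20*h_D + 1/2*h_E
  h_C = 1 + 3/20*h_A + 1/5*h_B + 3/20*h_C + 1/4*h_D + 1/4*h_E
  h_D = 1 + 3/20*h_A + 1/20*h_B + 1/4*h_C + 1/20*h_D + 1/2*h_E
  h_E = 1 + 1/20*h_A + 1/10*h_B + 3/5*h_C + 1/5*h_D + 1/20*h_E

Substituting h_B = 0 and rearranging gives the linear system (I - Q) h = 1:
  [19/20, -1/20, -7/20, -1/2] . (h_A, h_C, h_D, h_E) = 1
  [-3/20, 17/20, -1/4, -1/4] . (h_A, h_C, h_D, h_E) = 1
  [-3/20, -1/4, 19/20, -1/2] . (h_A, h_C, h_D, h_E) = 1
  [-1/20, -3/5, -1/5, 19/20] . (h_A, h_C, h_D, h_E) = 1

Solving yields:
  h_A = 151740/16291
  h_C = 130420/16291
  h_D = 148460/16291
  h_E = 138760/16291

Starting state is C, so the expected hitting time is h_C = 130420/16291.

Answer: 130420/16291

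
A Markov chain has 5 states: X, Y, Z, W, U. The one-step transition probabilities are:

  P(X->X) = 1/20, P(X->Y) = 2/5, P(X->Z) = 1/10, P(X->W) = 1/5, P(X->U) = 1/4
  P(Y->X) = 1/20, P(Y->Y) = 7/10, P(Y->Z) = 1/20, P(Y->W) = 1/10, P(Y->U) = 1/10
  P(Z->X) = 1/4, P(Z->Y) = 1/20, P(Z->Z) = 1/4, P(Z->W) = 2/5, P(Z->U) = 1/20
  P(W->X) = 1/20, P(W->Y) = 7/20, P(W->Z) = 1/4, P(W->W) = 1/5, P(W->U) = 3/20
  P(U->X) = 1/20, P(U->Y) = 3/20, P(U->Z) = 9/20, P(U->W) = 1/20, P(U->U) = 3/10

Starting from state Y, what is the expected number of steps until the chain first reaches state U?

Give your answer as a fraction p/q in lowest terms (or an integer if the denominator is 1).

Let h_i = expected steps to first reach U from state i.
Boundary: h_U = 0.
First-step equations for the other states:
  h_X = 1 + 1/20*h_X + 2/5*h_Y + 1/10*h_Z + 1/5*h_W + 1/4*h_U
  h_Y = 1 + 1/20*h_X + 7/10*h_Y + 1/20*h_Z + 1/10*h_W + 1/10*h_U
  h_Z = 1 + 1/4*h_X + 1/20*h_Y + 1/4*h_Z + 2/5*h_W + 1/20*h_U
  h_W = 1 + 1/20*h_X + 7/20*h_Y + 1/4*h_Z + 1/5*h_W + 3/20*h_U

Substituting h_U = 0 and rearranging gives the linear system (I - Q) h = 1:
  [19/20, -2/5, -1/10, -1/5] . (h_X, h_Y, h_Z, h_W) = 1
  [-1/20, 3/10, -1/20, -1/10] . (h_X, h_Y, h_Z, h_W) = 1
  [-1/4, -1/20, 3/4, -2/5] . (h_X, h_Y, h_Z, h_W) = 1
  [-1/20, -7/20, -1/4, 4/5] . (h_X, h_Y, h_Z, h_W) = 1

Solving yields:
  h_X = 21860/2927
  h_Y = 25880/2927
  h_Z = 25960/2927
  h_W = 24460/2927

Starting state is Y, so the expected hitting time is h_Y = 25880/2927.

Answer: 25880/2927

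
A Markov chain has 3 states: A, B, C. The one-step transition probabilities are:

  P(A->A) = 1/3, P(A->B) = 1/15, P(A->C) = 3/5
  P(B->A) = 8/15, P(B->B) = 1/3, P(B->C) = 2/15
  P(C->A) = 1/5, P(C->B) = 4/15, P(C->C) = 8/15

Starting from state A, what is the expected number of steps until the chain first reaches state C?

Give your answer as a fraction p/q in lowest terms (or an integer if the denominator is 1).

Answer: 165/92

Derivation:
Let h_i = expected steps to first reach C from state i.
Boundary: h_C = 0.
First-step equations for the other states:
  h_A = 1 + 1/3*h_A + 1/15*h_B + 3/5*h_C
  h_B = 1 + 8/15*h_A + 1/3*h_B + 2/15*h_C

Substituting h_C = 0 and rearranging gives the linear system (I - Q) h = 1:
  [2/3, -1/15] . (h_A, h_B) = 1
  [-8/15, 2/3] . (h_A, h_B) = 1

Solving yields:
  h_A = 165/92
  h_B = 135/46

Starting state is A, so the expected hitting time is h_A = 165/92.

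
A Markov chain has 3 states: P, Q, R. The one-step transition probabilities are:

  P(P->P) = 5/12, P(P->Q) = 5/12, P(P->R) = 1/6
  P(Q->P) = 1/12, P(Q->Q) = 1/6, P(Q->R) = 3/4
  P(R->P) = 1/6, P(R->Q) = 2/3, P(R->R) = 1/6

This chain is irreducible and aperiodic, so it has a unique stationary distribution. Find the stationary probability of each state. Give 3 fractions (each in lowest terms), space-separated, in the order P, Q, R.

Answer: 28/159 22/53 65/159

Derivation:
The stationary distribution satisfies pi = pi * P, i.e.:
  pi_P = 5/12*pi_P + 1/12*pi_Q + 1/6*pi_R
  pi_Q = 5/12*pi_P + 1/6*pi_Q + 2/3*pi_R
  pi_R = 1/6*pi_P + 3/4*pi_Q + 1/6*pi_R
with normalization: pi_P + pi_Q + pi_R = 1.

Using the first 2 balance equations plus normalization, the linear system A*pi = b is:
  [-7/12, 1/12, 1/6] . pi = 0
  [5/12, -5/6, 2/3] . pi = 0
  [1, 1, 1] . pi = 1

Solving yields:
  pi_P = 28/159
  pi_Q = 22/53
  pi_R = 65/159

Verification (pi * P):
  28/159*5/12 + 22/53*1/12 + 65/159*1/6 = 28/159 = pi_P  (ok)
  28/159*5/12 + 22/53*1/6 + 65/159*2/3 = 22/53 = pi_Q  (ok)
  28/159*1/6 + 22/53*3/4 + 65/159*1/6 = 65/159 = pi_R  (ok)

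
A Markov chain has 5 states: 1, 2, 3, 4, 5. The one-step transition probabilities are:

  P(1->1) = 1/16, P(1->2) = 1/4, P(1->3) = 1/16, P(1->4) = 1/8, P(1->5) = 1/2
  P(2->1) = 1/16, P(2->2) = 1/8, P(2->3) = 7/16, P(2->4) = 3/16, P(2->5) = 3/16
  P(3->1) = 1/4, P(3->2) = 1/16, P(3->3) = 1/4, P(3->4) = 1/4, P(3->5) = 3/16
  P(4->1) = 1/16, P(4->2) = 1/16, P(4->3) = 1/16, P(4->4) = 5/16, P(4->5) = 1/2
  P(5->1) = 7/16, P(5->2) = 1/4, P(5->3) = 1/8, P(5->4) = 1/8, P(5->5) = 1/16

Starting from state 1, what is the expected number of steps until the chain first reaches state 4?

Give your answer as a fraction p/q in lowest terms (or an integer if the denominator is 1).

Let h_i = expected steps to first reach 4 from state i.
Boundary: h_4 = 0.
First-step equations for the other states:
  h_1 = 1 + 1/16*h_1 + 1/4*h_2 + 1/16*h_3 + 1/8*h_4 + 1/2*h_5
  h_2 = 1 + 1/16*h_1 + 1/8*h_2 + 7/16*h_3 + 3/16*h_4 + 3/16*h_5
  h_3 = 1 + 1/4*h_1 + 1/16*h_2 + 1/4*h_3 + 1/4*h_4 + 3/16*h_5
  h_5 = 1 + 7/16*h_1 + 1/4*h_2 + 1/8*h_3 + 1/8*h_4 + 1/16*h_5

Substituting h_4 = 0 and rearranging gives the linear system (I - Q) h = 1:
  [15/16, -1/4, -1/16, -1/2] . (h_1, h_2, h_3, h_5) = 1
  [-1/16, 7/8, -7/16, -3/16] . (h_1, h_2, h_3, h_5) = 1
  [-1/4, -1/16, 3/4, -3/16] . (h_1, h_2, h_3, h_5) = 1
  [-7/16, -1/4, -1/8, 15/16] . (h_1, h_2, h_3, h_5) = 1

Solving yields:
  h_1 = 31312/5015
  h_2 = 28272/5015
  h_3 = 27264/5015
  h_5 = 31136/5015

Starting state is 1, so the expected hitting time is h_1 = 31312/5015.

Answer: 31312/5015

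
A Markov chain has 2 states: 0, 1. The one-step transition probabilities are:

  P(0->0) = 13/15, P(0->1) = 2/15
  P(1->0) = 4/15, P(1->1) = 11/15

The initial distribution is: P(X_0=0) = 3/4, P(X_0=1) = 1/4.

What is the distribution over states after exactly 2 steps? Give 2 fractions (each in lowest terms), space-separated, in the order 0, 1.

Propagating the distribution step by step (d_{t+1} = d_t * P):
d_0 = (0=3/4, 1=1/4)
  d_1[0] = 3/4*13/15 + 1/4*4/15 = 43/60
  d_1[1] = 3/4*2/15 + 1/4*11/15 = 17/60
d_1 = (0=43/60, 1=17/60)
  d_2[0] = 43/60*13/15 + 17/60*4/15 = 209/300
  d_2[1] = 43/60*2/15 + 17/60*11/15 = 91/300
d_2 = (0=209/300, 1=91/300)

Answer: 209/300 91/300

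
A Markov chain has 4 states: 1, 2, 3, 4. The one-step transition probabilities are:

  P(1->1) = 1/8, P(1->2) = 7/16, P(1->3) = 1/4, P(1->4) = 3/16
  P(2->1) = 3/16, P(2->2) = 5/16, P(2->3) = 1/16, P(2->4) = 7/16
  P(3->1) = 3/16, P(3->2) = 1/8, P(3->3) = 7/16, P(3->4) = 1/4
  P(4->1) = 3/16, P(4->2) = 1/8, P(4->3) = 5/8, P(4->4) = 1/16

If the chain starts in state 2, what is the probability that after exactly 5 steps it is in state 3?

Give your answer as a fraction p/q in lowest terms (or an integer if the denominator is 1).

Computing P^5 by repeated multiplication:
P^1 =
  1: [1/8, 7/16, 1/4, 3/16]
  2: [3/16, 5/16, 1/16, 7/16]
  3: [3/16, 1/8, 7/16, 1/4]
  4: [3/16, 1/8, 5/8, 1/16]
P^2 =
  1: [23/128, 63/256, 73/256, 37/128]
  2: [45/256, 31/128, 47/128, 55/256]
  3: [45/256, 53/256, 103/256, 55/256]
  4: [45/256, 53/256, 47/128, 1/4]
P^3 =
  1: [361/2048, 931/4096, 749/2048, 945/4096]
  2: [723/4096, 923/4096, 725/2048, 125/512]
  3: [723/4096, 7/32, 47/128, 973/4096]
  4: [723/4096, 7/32, 1531/4096, 473/2048]
P^4 =
  1: [5783/32768, 14595/65536, 23755/65536, 3905/16384]
  2: [11565/65536, 911/4096, 23965/65536, 7715/32768]
  3: [11565/65536, 14495/65536, 12023/32768, 7715/32768]
  4: [11565/65536, 14495/65536, 23965/65536, 15511/65536]
P^5 =
  1: [92521/524288, 232687/1048576, 23959/65536, 247503/1048576]
  2: [185043/1048576, 232625/1048576, 382891/1048576, 248017/1048576]
  3: [185043/1048576, 116191/524288, 383377/1048576, 123887/524288]
  4: [185043/1048576, 116191/524288, 95905/262144, 247531/1048576]

(P^5)[2 -> 3] = 382891/1048576

Answer: 382891/1048576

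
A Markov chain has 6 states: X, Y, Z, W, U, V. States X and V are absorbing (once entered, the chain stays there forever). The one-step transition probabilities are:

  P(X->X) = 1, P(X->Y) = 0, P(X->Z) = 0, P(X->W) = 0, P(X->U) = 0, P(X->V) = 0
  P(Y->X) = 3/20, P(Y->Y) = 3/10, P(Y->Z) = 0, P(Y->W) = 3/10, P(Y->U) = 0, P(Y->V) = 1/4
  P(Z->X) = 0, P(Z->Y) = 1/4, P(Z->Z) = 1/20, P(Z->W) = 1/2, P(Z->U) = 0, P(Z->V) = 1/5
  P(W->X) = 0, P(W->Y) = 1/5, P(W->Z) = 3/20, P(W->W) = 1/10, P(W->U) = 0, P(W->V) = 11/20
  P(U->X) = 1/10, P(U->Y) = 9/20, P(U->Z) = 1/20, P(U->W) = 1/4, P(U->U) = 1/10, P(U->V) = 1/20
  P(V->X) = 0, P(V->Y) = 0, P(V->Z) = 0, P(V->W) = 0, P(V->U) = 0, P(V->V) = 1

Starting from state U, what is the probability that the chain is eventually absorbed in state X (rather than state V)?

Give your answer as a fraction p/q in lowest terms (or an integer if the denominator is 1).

Answer: 457/1764

Derivation:
Let a_i = P(absorbed in X | start in state i).
Boundary conditions: a_X = 1, a_V = 0.
For each transient state i, a_i = sum_j P(i->j) * a_j:
  a_Y = 3/20*a_X + 3/10*a_Y + 0*a_Z + 3/10*a_W + 0*a_U + 1/4*a_V
  a_Z = 0*a_X + 1/4*a_Y + 1/20*a_Z + 1/2*a_W + 0*a_U + 1/5*a_V
  a_W = 0*a_X + 1/5*a_Y + 3/20*a_Z + 1/10*a_W + 0*a_U + 11/20*a_V
  a_U = 1/10*a_X + 9/20*a_Y + 1/20*a_Z + 1/4*a_W + 1/10*a_U + 1/20*a_V

Substituting a_X = 1 and a_V = 0, rearrange to (I - Q) a = r where r[i] = P(i -> X):
  [7/10, 0, -3/10, 0] . (a_Y, a_Z, a_W, a_U) = 3/20
  [-1/4, 19/20, -1/2, 0] . (a_Y, a_Z, a_W, a_U) = 0
  [-1/5, -3/20, 9/10, 0] . (a_Y, a_Z, a_W, a_U) = 0
  [-9/20, -1/20, -1/4, 9/10] . (a_Y, a_Z, a_W, a_U) = 1/10

Solving yields:
  a_Y = 12/49
  a_Z = 5/49
  a_W = 1/14
  a_U = 457/1764

Starting state is U, so the absorption probability is a_U = 457/1764.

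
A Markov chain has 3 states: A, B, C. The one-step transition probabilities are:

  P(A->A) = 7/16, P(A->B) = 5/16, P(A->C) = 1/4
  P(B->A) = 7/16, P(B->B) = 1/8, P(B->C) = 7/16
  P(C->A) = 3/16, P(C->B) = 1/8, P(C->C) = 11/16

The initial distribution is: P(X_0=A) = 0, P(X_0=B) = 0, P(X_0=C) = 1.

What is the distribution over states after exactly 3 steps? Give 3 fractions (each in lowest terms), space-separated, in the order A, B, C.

Propagating the distribution step by step (d_{t+1} = d_t * P):
d_0 = (A=0, B=0, C=1)
  d_1[A] = 0*7/16 + 0*7/16 + 1*3/16 = 3/16
  d_1[B] = 0*5/16 + 0*1/8 + 1*1/8 = 1/8
  d_1[C] = 0*1/4 + 0*7/16 + 1*11/16 = 11/16
d_1 = (A=3/16, B=1/8, C=11/16)
  d_2[A] = 3/16*7/16 + 1/8*7/16 + 11/16*3/16 = 17/64
  d_2[B] = 3/16*5/16 + 1/8*1/8 + 11/16*1/8 = 41/256
  d_2[C] = 3/16*1/4 + 1/8*7/16 + 11/16*11/16 = 147/256
d_2 = (A=17/64, B=41/256, C=147/256)
  d_3[A] = 17/64*7/16 + 41/256*7/16 + 147/256*3/16 = 301/1024
  d_3[B] = 17/64*5/16 + 41/256*1/8 + 147/256*1/8 = 179/1024
  d_3[C] = 17/64*1/4 + 41/256*7/16 + 147/256*11/16 = 17/32
d_3 = (A=301/1024, B=179/1024, C=17/32)

Answer: 301/1024 179/1024 17/32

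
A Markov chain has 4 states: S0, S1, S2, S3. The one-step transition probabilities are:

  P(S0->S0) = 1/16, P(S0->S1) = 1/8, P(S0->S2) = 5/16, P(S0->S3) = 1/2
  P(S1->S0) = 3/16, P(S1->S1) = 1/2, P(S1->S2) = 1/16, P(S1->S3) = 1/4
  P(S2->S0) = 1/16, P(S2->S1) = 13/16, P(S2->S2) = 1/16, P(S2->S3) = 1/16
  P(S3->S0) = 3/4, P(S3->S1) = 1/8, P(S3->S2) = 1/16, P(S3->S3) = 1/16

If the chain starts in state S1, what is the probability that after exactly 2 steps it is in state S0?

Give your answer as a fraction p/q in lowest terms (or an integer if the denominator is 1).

Answer: 19/64

Derivation:
Computing P^2 by repeated multiplication:
P^1 =
  S0: [1/16, 1/8, 5/16, 1/2]
  S1: [3/16, 1/2, 1/16, 1/4]
  S2: [1/16, 13/16, 1/16, 1/16]
  S3: [3/4, 1/8, 1/16, 1/16]
P^2 =
  S0: [27/64, 99/256, 5/64, 29/256]
  S1: [19/64, 91/256, 7/64, 61/256]
  S2: [53/256, 121/256, 5/64, 31/128]
  S3: [31/256, 55/256, 1/4, 53/128]

(P^2)[S1 -> S0] = 19/64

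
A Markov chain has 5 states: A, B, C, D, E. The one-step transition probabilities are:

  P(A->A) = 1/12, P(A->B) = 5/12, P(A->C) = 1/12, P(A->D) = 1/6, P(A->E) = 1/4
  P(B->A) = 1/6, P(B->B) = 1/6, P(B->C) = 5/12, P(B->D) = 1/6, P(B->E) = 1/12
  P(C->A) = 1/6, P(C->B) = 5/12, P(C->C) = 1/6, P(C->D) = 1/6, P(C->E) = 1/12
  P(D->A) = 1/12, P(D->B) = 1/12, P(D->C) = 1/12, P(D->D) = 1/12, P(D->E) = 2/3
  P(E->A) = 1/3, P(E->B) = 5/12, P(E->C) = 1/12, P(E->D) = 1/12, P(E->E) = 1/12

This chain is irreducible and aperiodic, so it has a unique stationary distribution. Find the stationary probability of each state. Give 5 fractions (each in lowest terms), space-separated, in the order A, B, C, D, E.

The stationary distribution satisfies pi = pi * P, i.e.:
  pi_A = 1/12*pi_A + 1/6*pi_B + 1/6*pi_C + 1/12*pi_D + 1/3*pi_E
  pi_B = 5/12*pi_A + 1/6*pi_B + 5/12*pi_C + 1/12*pi_D + 5/12*pi_E
  pi_C = 1/12*pi_A + 5/12*pi_B + 1/6*pi_C + 1/12*pi_D + 1/12*pi_E
  pi_D = 1/6*pi_A + 1/6*pi_B + 1/6*pi_C + 1/12*pi_D + 1/12*pi_E
  pi_E = 1/4*pi_A + 1/12*pi_B + 1/12*pi_C + 2/3*pi_D + 1/12*pi_E
with normalization: pi_A + pi_B + pi_C + pi_D + pi_E = 1.

Using the first 4 balance equations plus normalization, the linear system A*pi = b is:
  [-11/12, 1/6, 1/6, 1/12, 1/3] . pi = 0
  [5/12, -5/6, 5/12, 1/12, 5/12] . pi = 0
  [1/12, 5/12, -5/6, 1/12, 1/12] . pi = 0
  [1/6, 1/6, 1/6, -11/12, 1/12] . pi = 0
  [1, 1, 1, 1, 1] . pi = 1

Solving yields:
  pi_A = 51/295
  pi_B = 437/1475
  pi_C = 293/1475
  pi_D = 41/295
  pi_E = 57/295

Verification (pi * P):
  51/295*1/12 + 437/1475*1/6 + 293/1475*1/6 + 41/295*1/12 + 57/295*1/3 = 51/295 = pi_A  (ok)
  51/295*5/12 + 437/1475*1/6 + 293/1475*5/12 + 41/295*1/12 + 57/295*5/12 = 437/1475 = pi_B  (ok)
  51/295*1/12 + 437/1475*5/12 + 293/1475*1/6 + 41/295*1/12 + 57/295*1/12 = 293/1475 = pi_C  (ok)
  51/295*1/6 + 437/1475*1/6 + 293/1475*1/6 + 41/295*1/12 + 57/295*1/12 = 41/295 = pi_D  (ok)
  51/295*1/4 + 437/1475*1/12 + 293/1475*1/12 + 41/295*2/3 + 57/295*1/12 = 57/295 = pi_E  (ok)

Answer: 51/295 437/1475 293/1475 41/295 57/295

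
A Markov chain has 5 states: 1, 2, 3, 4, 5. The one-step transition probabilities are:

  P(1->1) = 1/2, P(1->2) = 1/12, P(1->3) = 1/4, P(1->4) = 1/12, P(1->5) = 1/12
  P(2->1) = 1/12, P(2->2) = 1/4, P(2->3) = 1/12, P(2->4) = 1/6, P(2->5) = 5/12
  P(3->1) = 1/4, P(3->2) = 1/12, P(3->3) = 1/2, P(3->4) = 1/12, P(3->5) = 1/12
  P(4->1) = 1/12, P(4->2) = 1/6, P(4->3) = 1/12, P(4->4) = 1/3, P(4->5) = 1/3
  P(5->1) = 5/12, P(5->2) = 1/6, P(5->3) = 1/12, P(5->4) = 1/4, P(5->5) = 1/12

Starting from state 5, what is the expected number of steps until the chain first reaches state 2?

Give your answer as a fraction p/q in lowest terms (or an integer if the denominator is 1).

Answer: 273/32

Derivation:
Let h_i = expected steps to first reach 2 from state i.
Boundary: h_2 = 0.
First-step equations for the other states:
  h_1 = 1 + 1/2*h_1 + 1/12*h_2 + 1/4*h_3 + 1/12*h_4 + 1/12*h_5
  h_3 = 1 + 1/4*h_1 + 1/12*h_2 + 1/2*h_3 + 1/12*h_4 + 1/12*h_5
  h_4 = 1 + 1/12*h_1 + 1/6*h_2 + 1/12*h_3 + 1/3*h_4 + 1/3*h_5
  h_5 = 1 + 5/12*h_1 + 1/6*h_2 + 1/12*h_3 + 1/4*h_4 + 1/12*h_5

Substituting h_2 = 0 and rearranging gives the linear system (I - Q) h = 1:
  [1/2, -1/4, -1/12, -1/12] . (h_1, h_3, h_4, h_5) = 1
  [-1/4, 1/2, -1/12, -1/12] . (h_1, h_3, h_4, h_5) = 1
  [-1/12, -1/12, 2/3, -1/3] . (h_1, h_3, h_4, h_5) = 1
  [-5/12, -1/12, -1/4, 11/12] . (h_1, h_3, h_4, h_5) = 1

Solving yields:
  h_1 = 153/16
  h_3 = 153/16
  h_4 = 261/32
  h_5 = 273/32

Starting state is 5, so the expected hitting time is h_5 = 273/32.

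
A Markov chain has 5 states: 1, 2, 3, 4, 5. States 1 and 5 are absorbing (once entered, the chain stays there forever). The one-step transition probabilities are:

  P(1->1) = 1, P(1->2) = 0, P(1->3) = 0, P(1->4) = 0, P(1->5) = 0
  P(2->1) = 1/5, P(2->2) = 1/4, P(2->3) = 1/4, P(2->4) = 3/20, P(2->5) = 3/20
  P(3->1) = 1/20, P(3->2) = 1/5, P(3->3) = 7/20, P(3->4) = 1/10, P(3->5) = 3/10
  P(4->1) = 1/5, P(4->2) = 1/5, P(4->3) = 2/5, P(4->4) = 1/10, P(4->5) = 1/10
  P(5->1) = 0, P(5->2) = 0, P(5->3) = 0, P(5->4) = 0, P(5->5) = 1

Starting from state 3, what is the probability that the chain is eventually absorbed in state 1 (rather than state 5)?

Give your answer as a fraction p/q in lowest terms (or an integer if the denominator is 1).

Let a_i = P(absorbed in 1 | start in state i).
Boundary conditions: a_1 = 1, a_5 = 0.
For each transient state i, a_i = sum_j P(i->j) * a_j:
  a_2 = 1/5*a_1 + 1/4*a_2 + 1/4*a_3 + 3/20*a_4 + 3/20*a_5
  a_3 = 1/20*a_1 + 1/5*a_2 + 7/20*a_3 + 1/10*a_4 + 3/10*a_5
  a_4 = 1/5*a_1 + 1/5*a_2 + 2/5*a_3 + 1/10*a_4 + 1/10*a_5

Substituting a_1 = 1 and a_5 = 0, rearrange to (I - Q) a = r where r[i] = P(i -> 1):
  [3/4, -1/4, -3/20] . (a_2, a_3, a_4) = 1/5
  [-1/5, 13/20, -1/10] . (a_2, a_3, a_4) = 1/20
  [-1/5, -2/5, 9/10] . (a_2, a_3, a_4) = 1/5

Solving yields:
  a_2 = 591/1309
  a_3 = 373/1309
  a_4 = 84/187

Starting state is 3, so the absorption probability is a_3 = 373/1309.

Answer: 373/1309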